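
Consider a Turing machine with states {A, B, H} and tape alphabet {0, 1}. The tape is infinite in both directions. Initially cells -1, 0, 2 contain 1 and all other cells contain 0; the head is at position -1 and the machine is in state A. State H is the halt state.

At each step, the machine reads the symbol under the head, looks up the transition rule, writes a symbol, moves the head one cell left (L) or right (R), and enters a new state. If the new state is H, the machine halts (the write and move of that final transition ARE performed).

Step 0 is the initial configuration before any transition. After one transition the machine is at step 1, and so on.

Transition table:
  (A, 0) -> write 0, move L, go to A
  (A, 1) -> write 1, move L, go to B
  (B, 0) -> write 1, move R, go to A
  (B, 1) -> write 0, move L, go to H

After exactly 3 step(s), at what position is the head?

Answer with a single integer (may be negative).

Answer: -2

Derivation:
Step 1: in state A at pos -1, read 1 -> (A,1)->write 1,move L,goto B. Now: state=B, head=-2, tape[-3..3]=0011010 (head:  ^)
Step 2: in state B at pos -2, read 0 -> (B,0)->write 1,move R,goto A. Now: state=A, head=-1, tape[-3..3]=0111010 (head:   ^)
Step 3: in state A at pos -1, read 1 -> (A,1)->write 1,move L,goto B. Now: state=B, head=-2, tape[-3..3]=0111010 (head:  ^)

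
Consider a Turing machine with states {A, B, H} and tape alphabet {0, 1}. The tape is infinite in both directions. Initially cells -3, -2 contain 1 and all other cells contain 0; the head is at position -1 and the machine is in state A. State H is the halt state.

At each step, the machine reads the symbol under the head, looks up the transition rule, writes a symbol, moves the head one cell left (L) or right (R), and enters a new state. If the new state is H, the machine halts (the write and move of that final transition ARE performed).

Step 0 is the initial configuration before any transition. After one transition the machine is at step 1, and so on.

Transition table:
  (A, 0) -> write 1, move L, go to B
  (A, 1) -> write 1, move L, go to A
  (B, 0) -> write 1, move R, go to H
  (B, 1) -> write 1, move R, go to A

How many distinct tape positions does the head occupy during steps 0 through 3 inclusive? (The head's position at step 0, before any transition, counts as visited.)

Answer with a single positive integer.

Answer: 2

Derivation:
Step 1: in state A at pos -1, read 0 -> (A,0)->write 1,move L,goto B. Now: state=B, head=-2, tape[-4..0]=01110 (head:   ^)
Step 2: in state B at pos -2, read 1 -> (B,1)->write 1,move R,goto A. Now: state=A, head=-1, tape[-4..0]=01110 (head:    ^)
Step 3: in state A at pos -1, read 1 -> (A,1)->write 1,move L,goto A. Now: state=A, head=-2, tape[-4..0]=01110 (head:   ^)
Head positions at steps 0..3: starting at -1, distinct positions visited = {-2, -1} -> 2 position(s)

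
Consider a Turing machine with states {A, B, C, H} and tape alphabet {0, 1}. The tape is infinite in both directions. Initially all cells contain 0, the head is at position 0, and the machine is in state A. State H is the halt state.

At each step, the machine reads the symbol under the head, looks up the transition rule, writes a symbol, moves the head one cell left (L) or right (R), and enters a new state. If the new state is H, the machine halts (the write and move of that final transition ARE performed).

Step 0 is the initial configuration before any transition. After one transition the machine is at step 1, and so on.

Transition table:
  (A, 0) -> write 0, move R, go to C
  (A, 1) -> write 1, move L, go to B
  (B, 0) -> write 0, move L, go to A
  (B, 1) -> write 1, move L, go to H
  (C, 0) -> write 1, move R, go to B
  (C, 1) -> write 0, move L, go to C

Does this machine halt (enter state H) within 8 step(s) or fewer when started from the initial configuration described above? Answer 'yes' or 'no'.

Answer: yes

Derivation:
Step 1: in state A at pos 0, read 0 -> (A,0)->write 0,move R,goto C. Now: state=C, head=1, tape[-1..2]=0000 (head:   ^)
Step 2: in state C at pos 1, read 0 -> (C,0)->write 1,move R,goto B. Now: state=B, head=2, tape[-1..3]=00100 (head:    ^)
Step 3: in state B at pos 2, read 0 -> (B,0)->write 0,move L,goto A. Now: state=A, head=1, tape[-1..3]=00100 (head:   ^)
Step 4: in state A at pos 1, read 1 -> (A,1)->write 1,move L,goto B. Now: state=B, head=0, tape[-1..3]=00100 (head:  ^)
Step 5: in state B at pos 0, read 0 -> (B,0)->write 0,move L,goto A. Now: state=A, head=-1, tape[-2..3]=000100 (head:  ^)
Step 6: in state A at pos -1, read 0 -> (A,0)->write 0,move R,goto C. Now: state=C, head=0, tape[-2..3]=000100 (head:   ^)
Step 7: in state C at pos 0, read 0 -> (C,0)->write 1,move R,goto B. Now: state=B, head=1, tape[-2..3]=001100 (head:    ^)
Step 8: in state B at pos 1, read 1 -> (B,1)->write 1,move L,goto H. Now: state=H, head=0, tape[-2..3]=001100 (head:   ^)
State H reached at step 8; 8 <= 8 -> yes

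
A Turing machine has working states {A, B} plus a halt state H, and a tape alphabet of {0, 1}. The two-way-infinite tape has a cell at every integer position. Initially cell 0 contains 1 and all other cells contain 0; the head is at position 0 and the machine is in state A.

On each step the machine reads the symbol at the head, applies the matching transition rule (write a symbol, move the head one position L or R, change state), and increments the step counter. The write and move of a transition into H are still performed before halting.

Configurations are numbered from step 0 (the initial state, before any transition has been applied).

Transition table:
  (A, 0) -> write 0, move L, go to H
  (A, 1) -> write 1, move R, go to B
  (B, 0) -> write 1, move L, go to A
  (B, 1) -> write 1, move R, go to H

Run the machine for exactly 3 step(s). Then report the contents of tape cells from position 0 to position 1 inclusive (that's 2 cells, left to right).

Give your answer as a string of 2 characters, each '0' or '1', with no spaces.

Step 1: in state A at pos 0, read 1 -> (A,1)->write 1,move R,goto B. Now: state=B, head=1, tape[-1..2]=0100 (head:   ^)
Step 2: in state B at pos 1, read 0 -> (B,0)->write 1,move L,goto A. Now: state=A, head=0, tape[-1..2]=0110 (head:  ^)
Step 3: in state A at pos 0, read 1 -> (A,1)->write 1,move R,goto B. Now: state=B, head=1, tape[-1..2]=0110 (head:   ^)

Answer: 11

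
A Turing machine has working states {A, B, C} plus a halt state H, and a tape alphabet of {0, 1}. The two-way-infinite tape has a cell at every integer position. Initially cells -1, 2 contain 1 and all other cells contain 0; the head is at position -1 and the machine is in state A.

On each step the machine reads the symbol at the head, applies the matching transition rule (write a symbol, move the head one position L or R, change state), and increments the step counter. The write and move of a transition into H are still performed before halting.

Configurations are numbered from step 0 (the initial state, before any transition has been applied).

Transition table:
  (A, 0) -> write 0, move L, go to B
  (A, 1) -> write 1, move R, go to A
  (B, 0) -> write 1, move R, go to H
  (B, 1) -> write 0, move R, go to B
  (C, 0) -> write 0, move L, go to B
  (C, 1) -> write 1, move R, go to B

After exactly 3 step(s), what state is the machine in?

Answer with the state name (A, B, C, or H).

Answer: B

Derivation:
Step 1: in state A at pos -1, read 1 -> (A,1)->write 1,move R,goto A. Now: state=A, head=0, tape[-2..3]=010010 (head:   ^)
Step 2: in state A at pos 0, read 0 -> (A,0)->write 0,move L,goto B. Now: state=B, head=-1, tape[-2..3]=010010 (head:  ^)
Step 3: in state B at pos -1, read 1 -> (B,1)->write 0,move R,goto B. Now: state=B, head=0, tape[-2..3]=000010 (head:   ^)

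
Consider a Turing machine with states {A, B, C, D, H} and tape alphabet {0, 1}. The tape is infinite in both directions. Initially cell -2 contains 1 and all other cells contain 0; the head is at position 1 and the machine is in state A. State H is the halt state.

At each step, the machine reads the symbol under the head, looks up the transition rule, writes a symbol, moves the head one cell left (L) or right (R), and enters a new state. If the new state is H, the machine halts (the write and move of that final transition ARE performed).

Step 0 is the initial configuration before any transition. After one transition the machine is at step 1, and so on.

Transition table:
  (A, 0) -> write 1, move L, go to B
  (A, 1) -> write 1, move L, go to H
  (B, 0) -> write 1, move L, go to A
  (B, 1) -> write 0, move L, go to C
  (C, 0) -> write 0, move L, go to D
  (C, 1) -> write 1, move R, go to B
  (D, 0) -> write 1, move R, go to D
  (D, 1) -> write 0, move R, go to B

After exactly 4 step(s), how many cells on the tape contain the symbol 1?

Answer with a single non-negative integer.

Step 1: in state A at pos 1, read 0 -> (A,0)->write 1,move L,goto B. Now: state=B, head=0, tape[-3..2]=010010 (head:    ^)
Step 2: in state B at pos 0, read 0 -> (B,0)->write 1,move L,goto A. Now: state=A, head=-1, tape[-3..2]=010110 (head:   ^)
Step 3: in state A at pos -1, read 0 -> (A,0)->write 1,move L,goto B. Now: state=B, head=-2, tape[-3..2]=011110 (head:  ^)
Step 4: in state B at pos -2, read 1 -> (B,1)->write 0,move L,goto C. Now: state=C, head=-3, tape[-4..2]=0001110 (head:  ^)
Cells containing 1 after step 4: {-1, 0, 1} -> 3 cell(s)

Answer: 3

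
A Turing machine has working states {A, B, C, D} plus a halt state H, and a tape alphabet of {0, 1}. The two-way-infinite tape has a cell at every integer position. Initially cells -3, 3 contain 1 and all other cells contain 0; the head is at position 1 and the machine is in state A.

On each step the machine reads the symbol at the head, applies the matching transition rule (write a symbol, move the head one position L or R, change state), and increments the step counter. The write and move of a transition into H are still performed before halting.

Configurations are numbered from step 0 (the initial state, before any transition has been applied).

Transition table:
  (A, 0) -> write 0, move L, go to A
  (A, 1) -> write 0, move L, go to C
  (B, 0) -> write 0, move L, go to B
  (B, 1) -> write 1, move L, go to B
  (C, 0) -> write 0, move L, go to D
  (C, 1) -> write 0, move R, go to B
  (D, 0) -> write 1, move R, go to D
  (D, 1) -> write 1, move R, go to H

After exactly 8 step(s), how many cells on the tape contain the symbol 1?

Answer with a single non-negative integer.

Answer: 3

Derivation:
Step 1: in state A at pos 1, read 0 -> (A,0)->write 0,move L,goto A. Now: state=A, head=0, tape[-4..4]=010000010 (head:     ^)
Step 2: in state A at pos 0, read 0 -> (A,0)->write 0,move L,goto A. Now: state=A, head=-1, tape[-4..4]=010000010 (head:    ^)
Step 3: in state A at pos -1, read 0 -> (A,0)->write 0,move L,goto A. Now: state=A, head=-2, tape[-4..4]=010000010 (head:   ^)
Step 4: in state A at pos -2, read 0 -> (A,0)->write 0,move L,goto A. Now: state=A, head=-3, tape[-4..4]=010000010 (head:  ^)
Step 5: in state A at pos -3, read 1 -> (A,1)->write 0,move L,goto C. Now: state=C, head=-4, tape[-5..4]=0000000010 (head:  ^)
Step 6: in state C at pos -4, read 0 -> (C,0)->write 0,move L,goto D. Now: state=D, head=-5, tape[-6..4]=00000000010 (head:  ^)
Step 7: in state D at pos -5, read 0 -> (D,0)->write 1,move R,goto D. Now: state=D, head=-4, tape[-6..4]=01000000010 (head:   ^)
Step 8: in state D at pos -4, read 0 -> (D,0)->write 1,move R,goto D. Now: state=D, head=-3, tape[-6..4]=01100000010 (head:    ^)
Cells containing 1 after step 8: {-5, -4, 3} -> 3 cell(s)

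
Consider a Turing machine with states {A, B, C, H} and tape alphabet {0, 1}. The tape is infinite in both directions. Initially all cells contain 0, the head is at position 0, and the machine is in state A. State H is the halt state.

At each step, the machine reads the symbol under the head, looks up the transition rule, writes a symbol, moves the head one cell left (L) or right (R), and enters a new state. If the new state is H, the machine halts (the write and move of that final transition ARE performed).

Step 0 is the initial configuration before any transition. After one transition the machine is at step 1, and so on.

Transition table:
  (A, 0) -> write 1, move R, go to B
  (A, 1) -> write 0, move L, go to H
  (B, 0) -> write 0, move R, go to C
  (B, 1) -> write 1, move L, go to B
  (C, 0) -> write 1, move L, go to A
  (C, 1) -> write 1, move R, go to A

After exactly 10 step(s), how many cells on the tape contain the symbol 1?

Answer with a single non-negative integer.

Answer: 2

Derivation:
Step 1: in state A at pos 0, read 0 -> (A,0)->write 1,move R,goto B. Now: state=B, head=1, tape[-1..2]=0100 (head:   ^)
Step 2: in state B at pos 1, read 0 -> (B,0)->write 0,move R,goto C. Now: state=C, head=2, tape[-1..3]=01000 (head:    ^)
Step 3: in state C at pos 2, read 0 -> (C,0)->write 1,move L,goto A. Now: state=A, head=1, tape[-1..3]=01010 (head:   ^)
Step 4: in state A at pos 1, read 0 -> (A,0)->write 1,move R,goto B. Now: state=B, head=2, tape[-1..3]=01110 (head:    ^)
Step 5: in state B at pos 2, read 1 -> (B,1)->write 1,move L,goto B. Now: state=B, head=1, tape[-1..3]=01110 (head:   ^)
Step 6: in state B at pos 1, read 1 -> (B,1)->write 1,move L,goto B. Now: state=B, head=0, tape[-1..3]=01110 (head:  ^)
Step 7: in state B at pos 0, read 1 -> (B,1)->write 1,move L,goto B. Now: state=B, head=-1, tape[-2..3]=001110 (head:  ^)
Step 8: in state B at pos -1, read 0 -> (B,0)->write 0,move R,goto C. Now: state=C, head=0, tape[-2..3]=001110 (head:   ^)
Step 9: in state C at pos 0, read 1 -> (C,1)->write 1,move R,goto A. Now: state=A, head=1, tape[-2..3]=001110 (head:    ^)
Step 10: in state A at pos 1, read 1 -> (A,1)->write 0,move L,goto H. Now: state=H, head=0, tape[-2..3]=001010 (head:   ^)
Cells containing 1 after step 10: {0, 2} -> 2 cell(s)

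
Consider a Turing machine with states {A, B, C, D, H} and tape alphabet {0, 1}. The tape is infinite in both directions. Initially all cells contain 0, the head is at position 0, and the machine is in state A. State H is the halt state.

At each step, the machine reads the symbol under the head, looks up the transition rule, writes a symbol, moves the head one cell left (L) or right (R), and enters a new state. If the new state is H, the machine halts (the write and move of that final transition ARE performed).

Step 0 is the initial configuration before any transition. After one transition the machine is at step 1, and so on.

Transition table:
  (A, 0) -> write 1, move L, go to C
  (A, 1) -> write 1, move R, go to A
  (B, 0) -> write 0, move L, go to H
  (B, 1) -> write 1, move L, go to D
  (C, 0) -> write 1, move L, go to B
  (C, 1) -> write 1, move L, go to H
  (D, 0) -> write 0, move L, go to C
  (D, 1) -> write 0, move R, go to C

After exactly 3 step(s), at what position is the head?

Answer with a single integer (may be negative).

Answer: -3

Derivation:
Step 1: in state A at pos 0, read 0 -> (A,0)->write 1,move L,goto C. Now: state=C, head=-1, tape[-2..1]=0010 (head:  ^)
Step 2: in state C at pos -1, read 0 -> (C,0)->write 1,move L,goto B. Now: state=B, head=-2, tape[-3..1]=00110 (head:  ^)
Step 3: in state B at pos -2, read 0 -> (B,0)->write 0,move L,goto H. Now: state=H, head=-3, tape[-4..1]=000110 (head:  ^)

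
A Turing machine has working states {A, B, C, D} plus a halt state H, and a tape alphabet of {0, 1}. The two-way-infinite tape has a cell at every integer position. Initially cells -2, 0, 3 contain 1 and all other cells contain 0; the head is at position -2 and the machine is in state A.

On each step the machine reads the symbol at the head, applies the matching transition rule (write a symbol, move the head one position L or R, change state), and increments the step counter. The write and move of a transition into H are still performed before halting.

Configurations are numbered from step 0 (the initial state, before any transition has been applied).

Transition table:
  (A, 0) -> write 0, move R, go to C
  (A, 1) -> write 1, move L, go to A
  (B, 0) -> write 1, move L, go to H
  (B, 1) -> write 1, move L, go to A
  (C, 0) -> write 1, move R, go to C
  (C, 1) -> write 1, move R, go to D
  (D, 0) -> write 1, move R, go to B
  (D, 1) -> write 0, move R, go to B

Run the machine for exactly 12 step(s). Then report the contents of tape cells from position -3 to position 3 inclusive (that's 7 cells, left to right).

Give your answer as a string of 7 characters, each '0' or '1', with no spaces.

Step 1: in state A at pos -2, read 1 -> (A,1)->write 1,move L,goto A. Now: state=A, head=-3, tape[-4..4]=001010010 (head:  ^)
Step 2: in state A at pos -3, read 0 -> (A,0)->write 0,move R,goto C. Now: state=C, head=-2, tape[-4..4]=001010010 (head:   ^)
Step 3: in state C at pos -2, read 1 -> (C,1)->write 1,move R,goto D. Now: state=D, head=-1, tape[-4..4]=001010010 (head:    ^)
Step 4: in state D at pos -1, read 0 -> (D,0)->write 1,move R,goto B. Now: state=B, head=0, tape[-4..4]=001110010 (head:     ^)
Step 5: in state B at pos 0, read 1 -> (B,1)->write 1,move L,goto A. Now: state=A, head=-1, tape[-4..4]=001110010 (head:    ^)
Step 6: in state A at pos -1, read 1 -> (A,1)->write 1,move L,goto A. Now: state=A, head=-2, tape[-4..4]=001110010 (head:   ^)
Step 7: in state A at pos -2, read 1 -> (A,1)->write 1,move L,goto A. Now: state=A, head=-3, tape[-4..4]=001110010 (head:  ^)
Step 8: in state A at pos -3, read 0 -> (A,0)->write 0,move R,goto C. Now: state=C, head=-2, tape[-4..4]=001110010 (head:   ^)
Step 9: in state C at pos -2, read 1 -> (C,1)->write 1,move R,goto D. Now: state=D, head=-1, tape[-4..4]=001110010 (head:    ^)
Step 10: in state D at pos -1, read 1 -> (D,1)->write 0,move R,goto B. Now: state=B, head=0, tape[-4..4]=001010010 (head:     ^)
Step 11: in state B at pos 0, read 1 -> (B,1)->write 1,move L,goto A. Now: state=A, head=-1, tape[-4..4]=001010010 (head:    ^)
Step 12: in state A at pos -1, read 0 -> (A,0)->write 0,move R,goto C. Now: state=C, head=0, tape[-4..4]=001010010 (head:     ^)

Answer: 0101001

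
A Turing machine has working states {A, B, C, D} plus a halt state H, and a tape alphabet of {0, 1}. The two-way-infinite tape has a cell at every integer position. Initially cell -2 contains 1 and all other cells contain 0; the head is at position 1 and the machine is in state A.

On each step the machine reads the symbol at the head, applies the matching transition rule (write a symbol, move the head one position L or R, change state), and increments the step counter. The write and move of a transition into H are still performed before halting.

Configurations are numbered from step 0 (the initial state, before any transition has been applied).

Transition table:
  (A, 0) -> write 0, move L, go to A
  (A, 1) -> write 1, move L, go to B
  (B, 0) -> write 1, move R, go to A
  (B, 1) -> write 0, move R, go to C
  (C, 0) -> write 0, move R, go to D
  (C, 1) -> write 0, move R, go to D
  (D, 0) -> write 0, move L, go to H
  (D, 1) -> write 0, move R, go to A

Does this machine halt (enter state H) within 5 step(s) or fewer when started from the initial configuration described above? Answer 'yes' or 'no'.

Answer: no

Derivation:
Step 1: in state A at pos 1, read 0 -> (A,0)->write 0,move L,goto A. Now: state=A, head=0, tape[-3..2]=010000 (head:    ^)
Step 2: in state A at pos 0, read 0 -> (A,0)->write 0,move L,goto A. Now: state=A, head=-1, tape[-3..2]=010000 (head:   ^)
Step 3: in state A at pos -1, read 0 -> (A,0)->write 0,move L,goto A. Now: state=A, head=-2, tape[-3..2]=010000 (head:  ^)
Step 4: in state A at pos -2, read 1 -> (A,1)->write 1,move L,goto B. Now: state=B, head=-3, tape[-4..2]=0010000 (head:  ^)
Step 5: in state B at pos -3, read 0 -> (B,0)->write 1,move R,goto A. Now: state=A, head=-2, tape[-4..2]=0110000 (head:   ^)
After 5 step(s): state = A (not H) -> not halted within 5 -> no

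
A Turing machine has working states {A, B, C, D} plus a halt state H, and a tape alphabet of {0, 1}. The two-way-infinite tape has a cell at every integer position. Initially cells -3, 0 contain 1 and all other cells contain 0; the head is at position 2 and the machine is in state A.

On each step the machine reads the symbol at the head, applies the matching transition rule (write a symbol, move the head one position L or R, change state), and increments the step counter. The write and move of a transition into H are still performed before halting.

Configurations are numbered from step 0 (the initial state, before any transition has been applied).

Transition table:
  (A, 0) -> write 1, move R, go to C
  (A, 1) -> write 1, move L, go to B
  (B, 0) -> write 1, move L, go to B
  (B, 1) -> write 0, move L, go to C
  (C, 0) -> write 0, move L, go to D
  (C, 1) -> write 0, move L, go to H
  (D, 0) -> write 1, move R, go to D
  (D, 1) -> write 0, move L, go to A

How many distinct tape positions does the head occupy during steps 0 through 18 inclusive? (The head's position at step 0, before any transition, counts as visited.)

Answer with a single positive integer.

Step 1: in state A at pos 2, read 0 -> (A,0)->write 1,move R,goto C. Now: state=C, head=3, tape[-4..4]=010010100 (head:        ^)
Step 2: in state C at pos 3, read 0 -> (C,0)->write 0,move L,goto D. Now: state=D, head=2, tape[-4..4]=010010100 (head:       ^)
Step 3: in state D at pos 2, read 1 -> (D,1)->write 0,move L,goto A. Now: state=A, head=1, tape[-4..4]=010010000 (head:      ^)
Step 4: in state A at pos 1, read 0 -> (A,0)->write 1,move R,goto C. Now: state=C, head=2, tape[-4..4]=010011000 (head:       ^)
Step 5: in state C at pos 2, read 0 -> (C,0)->write 0,move L,goto D. Now: state=D, head=1, tape[-4..4]=010011000 (head:      ^)
Step 6: in state D at pos 1, read 1 -> (D,1)->write 0,move L,goto A. Now: state=A, head=0, tape[-4..4]=010010000 (head:     ^)
Step 7: in state A at pos 0, read 1 -> (A,1)->write 1,move L,goto B. Now: state=B, head=-1, tape[-4..4]=010010000 (head:    ^)
Step 8: in state B at pos -1, read 0 -> (B,0)->write 1,move L,goto B. Now: state=B, head=-2, tape[-4..4]=010110000 (head:   ^)
Step 9: in state B at pos -2, read 0 -> (B,0)->write 1,move L,goto B. Now: state=B, head=-3, tape[-4..4]=011110000 (head:  ^)
Step 10: in state B at pos -3, read 1 -> (B,1)->write 0,move L,goto C. Now: state=C, head=-4, tape[-5..4]=0001110000 (head:  ^)
Step 11: in state C at pos -4, read 0 -> (C,0)->write 0,move L,goto D. Now: state=D, head=-5, tape[-6..4]=00001110000 (head:  ^)
Step 12: in state D at pos -5, read 0 -> (D,0)->write 1,move R,goto D. Now: state=D, head=-4, tape[-6..4]=01001110000 (head:   ^)
Step 13: in state D at pos -4, read 0 -> (D,0)->write 1,move R,goto D. Now: state=D, head=-3, tape[-6..4]=01101110000 (head:    ^)
Step 14: in state D at pos -3, read 0 -> (D,0)->write 1,move R,goto D. Now: state=D, head=-2, tape[-6..4]=01111110000 (head:     ^)
Step 15: in state D at pos -2, read 1 -> (D,1)->write 0,move L,goto A. Now: state=A, head=-3, tape[-6..4]=01110110000 (head:    ^)
Step 16: in state A at pos -3, read 1 -> (A,1)->write 1,move L,goto B. Now: state=B, head=-4, tape[-6..4]=01110110000 (head:   ^)
Step 17: in state B at pos -4, read 1 -> (B,1)->write 0,move L,goto C. Now: state=C, head=-5, tape[-6..4]=01010110000 (head:  ^)
Step 18: in state C at pos -5, read 1 -> (C,1)->write 0,move L,goto H. Now: state=H, head=-6, tape[-7..4]=000010110000 (head:  ^)
Head positions at steps 0..18: starting at 2, distinct positions visited = {-6, -5, -4, -3, -2, -1, 0, 1, 2, 3} -> 10 position(s)

Answer: 10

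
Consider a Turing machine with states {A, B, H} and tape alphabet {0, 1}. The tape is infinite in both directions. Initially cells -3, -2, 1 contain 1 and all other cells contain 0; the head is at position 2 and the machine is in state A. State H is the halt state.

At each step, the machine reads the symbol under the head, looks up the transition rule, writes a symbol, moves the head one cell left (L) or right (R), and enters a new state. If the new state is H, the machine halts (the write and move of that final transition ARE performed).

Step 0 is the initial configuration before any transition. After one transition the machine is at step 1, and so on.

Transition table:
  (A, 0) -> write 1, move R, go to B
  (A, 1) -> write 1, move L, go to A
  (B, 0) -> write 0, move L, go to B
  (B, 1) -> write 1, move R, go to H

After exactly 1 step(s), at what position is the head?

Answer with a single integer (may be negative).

Answer: 3

Derivation:
Step 1: in state A at pos 2, read 0 -> (A,0)->write 1,move R,goto B. Now: state=B, head=3, tape[-4..4]=011001100 (head:        ^)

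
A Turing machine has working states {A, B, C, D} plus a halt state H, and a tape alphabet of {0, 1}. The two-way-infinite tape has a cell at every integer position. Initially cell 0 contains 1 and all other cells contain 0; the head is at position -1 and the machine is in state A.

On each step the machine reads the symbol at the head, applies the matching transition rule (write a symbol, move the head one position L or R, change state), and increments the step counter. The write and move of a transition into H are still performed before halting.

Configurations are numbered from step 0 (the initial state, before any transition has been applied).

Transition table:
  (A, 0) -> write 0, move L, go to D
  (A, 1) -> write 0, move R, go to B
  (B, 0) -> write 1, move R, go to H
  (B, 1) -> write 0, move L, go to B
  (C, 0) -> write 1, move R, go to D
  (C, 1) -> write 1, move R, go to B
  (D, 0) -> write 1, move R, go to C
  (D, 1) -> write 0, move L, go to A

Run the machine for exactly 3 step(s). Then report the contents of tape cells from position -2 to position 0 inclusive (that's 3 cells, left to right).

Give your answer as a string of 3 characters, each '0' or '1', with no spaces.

Step 1: in state A at pos -1, read 0 -> (A,0)->write 0,move L,goto D. Now: state=D, head=-2, tape[-3..1]=00010 (head:  ^)
Step 2: in state D at pos -2, read 0 -> (D,0)->write 1,move R,goto C. Now: state=C, head=-1, tape[-3..1]=01010 (head:   ^)
Step 3: in state C at pos -1, read 0 -> (C,0)->write 1,move R,goto D. Now: state=D, head=0, tape[-3..1]=01110 (head:    ^)

Answer: 111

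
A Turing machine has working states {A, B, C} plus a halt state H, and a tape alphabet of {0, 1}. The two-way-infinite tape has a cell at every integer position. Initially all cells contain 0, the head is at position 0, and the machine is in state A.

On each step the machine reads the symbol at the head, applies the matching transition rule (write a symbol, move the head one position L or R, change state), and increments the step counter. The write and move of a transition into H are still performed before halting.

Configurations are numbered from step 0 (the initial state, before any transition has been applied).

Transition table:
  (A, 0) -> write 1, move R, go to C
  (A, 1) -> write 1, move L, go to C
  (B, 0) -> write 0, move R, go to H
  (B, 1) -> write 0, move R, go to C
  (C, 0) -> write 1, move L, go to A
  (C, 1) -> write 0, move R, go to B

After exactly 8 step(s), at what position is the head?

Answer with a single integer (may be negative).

Answer: 2

Derivation:
Step 1: in state A at pos 0, read 0 -> (A,0)->write 1,move R,goto C. Now: state=C, head=1, tape[-1..2]=0100 (head:   ^)
Step 2: in state C at pos 1, read 0 -> (C,0)->write 1,move L,goto A. Now: state=A, head=0, tape[-1..2]=0110 (head:  ^)
Step 3: in state A at pos 0, read 1 -> (A,1)->write 1,move L,goto C. Now: state=C, head=-1, tape[-2..2]=00110 (head:  ^)
Step 4: in state C at pos -1, read 0 -> (C,0)->write 1,move L,goto A. Now: state=A, head=-2, tape[-3..2]=001110 (head:  ^)
Step 5: in state A at pos -2, read 0 -> (A,0)->write 1,move R,goto C. Now: state=C, head=-1, tape[-3..2]=011110 (head:   ^)
Step 6: in state C at pos -1, read 1 -> (C,1)->write 0,move R,goto B. Now: state=B, head=0, tape[-3..2]=010110 (head:    ^)
Step 7: in state B at pos 0, read 1 -> (B,1)->write 0,move R,goto C. Now: state=C, head=1, tape[-3..2]=010010 (head:     ^)
Step 8: in state C at pos 1, read 1 -> (C,1)->write 0,move R,goto B. Now: state=B, head=2, tape[-3..3]=0100000 (head:      ^)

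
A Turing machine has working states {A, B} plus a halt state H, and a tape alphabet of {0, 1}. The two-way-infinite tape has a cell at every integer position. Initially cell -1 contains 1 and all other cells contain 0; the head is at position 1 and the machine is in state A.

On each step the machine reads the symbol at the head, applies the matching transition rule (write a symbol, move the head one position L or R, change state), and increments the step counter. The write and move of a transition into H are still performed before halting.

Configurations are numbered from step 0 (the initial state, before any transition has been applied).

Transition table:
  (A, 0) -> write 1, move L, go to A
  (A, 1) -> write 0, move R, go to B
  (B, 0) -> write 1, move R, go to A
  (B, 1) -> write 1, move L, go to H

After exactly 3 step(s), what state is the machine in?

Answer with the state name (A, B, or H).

Answer: B

Derivation:
Step 1: in state A at pos 1, read 0 -> (A,0)->write 1,move L,goto A. Now: state=A, head=0, tape[-2..2]=01010 (head:   ^)
Step 2: in state A at pos 0, read 0 -> (A,0)->write 1,move L,goto A. Now: state=A, head=-1, tape[-2..2]=01110 (head:  ^)
Step 3: in state A at pos -1, read 1 -> (A,1)->write 0,move R,goto B. Now: state=B, head=0, tape[-2..2]=00110 (head:   ^)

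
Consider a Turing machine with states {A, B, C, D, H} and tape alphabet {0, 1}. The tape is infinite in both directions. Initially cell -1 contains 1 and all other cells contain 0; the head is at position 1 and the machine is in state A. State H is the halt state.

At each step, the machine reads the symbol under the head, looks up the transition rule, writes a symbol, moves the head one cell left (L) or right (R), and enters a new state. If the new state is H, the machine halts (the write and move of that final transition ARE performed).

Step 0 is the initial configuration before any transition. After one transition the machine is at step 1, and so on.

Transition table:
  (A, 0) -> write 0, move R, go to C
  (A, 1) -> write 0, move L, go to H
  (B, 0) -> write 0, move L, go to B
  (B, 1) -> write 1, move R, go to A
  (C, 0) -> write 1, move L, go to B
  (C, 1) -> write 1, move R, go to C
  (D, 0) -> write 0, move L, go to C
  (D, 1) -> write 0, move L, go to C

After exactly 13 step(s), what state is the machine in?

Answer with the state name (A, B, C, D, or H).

Step 1: in state A at pos 1, read 0 -> (A,0)->write 0,move R,goto C. Now: state=C, head=2, tape[-2..3]=010000 (head:     ^)
Step 2: in state C at pos 2, read 0 -> (C,0)->write 1,move L,goto B. Now: state=B, head=1, tape[-2..3]=010010 (head:    ^)
Step 3: in state B at pos 1, read 0 -> (B,0)->write 0,move L,goto B. Now: state=B, head=0, tape[-2..3]=010010 (head:   ^)
Step 4: in state B at pos 0, read 0 -> (B,0)->write 0,move L,goto B. Now: state=B, head=-1, tape[-2..3]=010010 (head:  ^)
Step 5: in state B at pos -1, read 1 -> (B,1)->write 1,move R,goto A. Now: state=A, head=0, tape[-2..3]=010010 (head:   ^)
Step 6: in state A at pos 0, read 0 -> (A,0)->write 0,move R,goto C. Now: state=C, head=1, tape[-2..3]=010010 (head:    ^)
Step 7: in state C at pos 1, read 0 -> (C,0)->write 1,move L,goto B. Now: state=B, head=0, tape[-2..3]=010110 (head:   ^)
Step 8: in state B at pos 0, read 0 -> (B,0)->write 0,move L,goto B. Now: state=B, head=-1, tape[-2..3]=010110 (head:  ^)
Step 9: in state B at pos -1, read 1 -> (B,1)->write 1,move R,goto A. Now: state=A, head=0, tape[-2..3]=010110 (head:   ^)
Step 10: in state A at pos 0, read 0 -> (A,0)->write 0,move R,goto C. Now: state=C, head=1, tape[-2..3]=010110 (head:    ^)
Step 11: in state C at pos 1, read 1 -> (C,1)->write 1,move R,goto C. Now: state=C, head=2, tape[-2..3]=010110 (head:     ^)
Step 12: in state C at pos 2, read 1 -> (C,1)->write 1,move R,goto C. Now: state=C, head=3, tape[-2..4]=0101100 (head:      ^)
Step 13: in state C at pos 3, read 0 -> (C,0)->write 1,move L,goto B. Now: state=B, head=2, tape[-2..4]=0101110 (head:     ^)

Answer: B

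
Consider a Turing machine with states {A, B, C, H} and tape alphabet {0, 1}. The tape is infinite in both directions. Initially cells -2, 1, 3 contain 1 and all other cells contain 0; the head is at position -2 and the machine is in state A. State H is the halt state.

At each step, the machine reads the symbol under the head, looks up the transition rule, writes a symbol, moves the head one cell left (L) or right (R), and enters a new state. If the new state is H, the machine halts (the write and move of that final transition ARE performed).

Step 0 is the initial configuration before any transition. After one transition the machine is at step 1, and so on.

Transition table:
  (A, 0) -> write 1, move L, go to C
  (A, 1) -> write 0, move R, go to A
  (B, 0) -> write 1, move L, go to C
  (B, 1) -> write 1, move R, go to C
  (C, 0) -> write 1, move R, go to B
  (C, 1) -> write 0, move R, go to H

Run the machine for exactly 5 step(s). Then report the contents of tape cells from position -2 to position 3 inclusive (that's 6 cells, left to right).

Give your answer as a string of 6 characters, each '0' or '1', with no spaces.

Step 1: in state A at pos -2, read 1 -> (A,1)->write 0,move R,goto A. Now: state=A, head=-1, tape[-3..4]=00001010 (head:   ^)
Step 2: in state A at pos -1, read 0 -> (A,0)->write 1,move L,goto C. Now: state=C, head=-2, tape[-3..4]=00101010 (head:  ^)
Step 3: in state C at pos -2, read 0 -> (C,0)->write 1,move R,goto B. Now: state=B, head=-1, tape[-3..4]=01101010 (head:   ^)
Step 4: in state B at pos -1, read 1 -> (B,1)->write 1,move R,goto C. Now: state=C, head=0, tape[-3..4]=01101010 (head:    ^)
Step 5: in state C at pos 0, read 0 -> (C,0)->write 1,move R,goto B. Now: state=B, head=1, tape[-3..4]=01111010 (head:     ^)

Answer: 111101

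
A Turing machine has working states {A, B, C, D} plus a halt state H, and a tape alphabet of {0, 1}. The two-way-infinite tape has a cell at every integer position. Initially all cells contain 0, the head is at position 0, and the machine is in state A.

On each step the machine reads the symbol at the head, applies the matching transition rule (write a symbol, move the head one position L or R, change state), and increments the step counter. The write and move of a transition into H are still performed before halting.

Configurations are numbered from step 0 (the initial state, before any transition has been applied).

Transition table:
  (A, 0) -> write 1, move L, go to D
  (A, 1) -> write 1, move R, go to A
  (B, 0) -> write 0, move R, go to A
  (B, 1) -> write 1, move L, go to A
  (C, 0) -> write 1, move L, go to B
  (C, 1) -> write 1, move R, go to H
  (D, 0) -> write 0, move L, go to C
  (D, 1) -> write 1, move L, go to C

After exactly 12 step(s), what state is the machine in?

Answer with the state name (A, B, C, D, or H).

Step 1: in state A at pos 0, read 0 -> (A,0)->write 1,move L,goto D. Now: state=D, head=-1, tape[-2..1]=0010 (head:  ^)
Step 2: in state D at pos -1, read 0 -> (D,0)->write 0,move L,goto C. Now: state=C, head=-2, tape[-3..1]=00010 (head:  ^)
Step 3: in state C at pos -2, read 0 -> (C,0)->write 1,move L,goto B. Now: state=B, head=-3, tape[-4..1]=001010 (head:  ^)
Step 4: in state B at pos -3, read 0 -> (B,0)->write 0,move R,goto A. Now: state=A, head=-2, tape[-4..1]=001010 (head:   ^)
Step 5: in state A at pos -2, read 1 -> (A,1)->write 1,move R,goto A. Now: state=A, head=-1, tape[-4..1]=001010 (head:    ^)
Step 6: in state A at pos -1, read 0 -> (A,0)->write 1,move L,goto D. Now: state=D, head=-2, tape[-4..1]=001110 (head:   ^)
Step 7: in state D at pos -2, read 1 -> (D,1)->write 1,move L,goto C. Now: state=C, head=-3, tape[-4..1]=001110 (head:  ^)
Step 8: in state C at pos -3, read 0 -> (C,0)->write 1,move L,goto B. Now: state=B, head=-4, tape[-5..1]=0011110 (head:  ^)
Step 9: in state B at pos -4, read 0 -> (B,0)->write 0,move R,goto A. Now: state=A, head=-3, tape[-5..1]=0011110 (head:   ^)
Step 10: in state A at pos -3, read 1 -> (A,1)->write 1,move R,goto A. Now: state=A, head=-2, tape[-5..1]=0011110 (head:    ^)
Step 11: in state A at pos -2, read 1 -> (A,1)->write 1,move R,goto A. Now: state=A, head=-1, tape[-5..1]=0011110 (head:     ^)
Step 12: in state A at pos -1, read 1 -> (A,1)->write 1,move R,goto A. Now: state=A, head=0, tape[-5..1]=0011110 (head:      ^)

Answer: A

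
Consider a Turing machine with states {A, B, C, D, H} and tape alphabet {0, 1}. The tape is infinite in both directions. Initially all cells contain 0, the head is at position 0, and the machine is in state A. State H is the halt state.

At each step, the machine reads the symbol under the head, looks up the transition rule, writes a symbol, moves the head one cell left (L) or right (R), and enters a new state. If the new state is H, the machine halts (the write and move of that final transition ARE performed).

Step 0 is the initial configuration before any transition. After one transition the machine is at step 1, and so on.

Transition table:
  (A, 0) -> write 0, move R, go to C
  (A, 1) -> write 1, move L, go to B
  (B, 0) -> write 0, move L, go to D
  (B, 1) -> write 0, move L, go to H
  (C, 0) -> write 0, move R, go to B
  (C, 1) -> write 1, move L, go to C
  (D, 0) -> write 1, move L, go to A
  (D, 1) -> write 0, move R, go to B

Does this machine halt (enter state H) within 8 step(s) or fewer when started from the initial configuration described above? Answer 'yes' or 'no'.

Answer: yes

Derivation:
Step 1: in state A at pos 0, read 0 -> (A,0)->write 0,move R,goto C. Now: state=C, head=1, tape[-1..2]=0000 (head:   ^)
Step 2: in state C at pos 1, read 0 -> (C,0)->write 0,move R,goto B. Now: state=B, head=2, tape[-1..3]=00000 (head:    ^)
Step 3: in state B at pos 2, read 0 -> (B,0)->write 0,move L,goto D. Now: state=D, head=1, tape[-1..3]=00000 (head:   ^)
Step 4: in state D at pos 1, read 0 -> (D,0)->write 1,move L,goto A. Now: state=A, head=0, tape[-1..3]=00100 (head:  ^)
Step 5: in state A at pos 0, read 0 -> (A,0)->write 0,move R,goto C. Now: state=C, head=1, tape[-1..3]=00100 (head:   ^)
Step 6: in state C at pos 1, read 1 -> (C,1)->write 1,move L,goto C. Now: state=C, head=0, tape[-1..3]=00100 (head:  ^)
Step 7: in state C at pos 0, read 0 -> (C,0)->write 0,move R,goto B. Now: state=B, head=1, tape[-1..3]=00100 (head:   ^)
Step 8: in state B at pos 1, read 1 -> (B,1)->write 0,move L,goto H. Now: state=H, head=0, tape[-1..3]=00000 (head:  ^)
State H reached at step 8; 8 <= 8 -> yes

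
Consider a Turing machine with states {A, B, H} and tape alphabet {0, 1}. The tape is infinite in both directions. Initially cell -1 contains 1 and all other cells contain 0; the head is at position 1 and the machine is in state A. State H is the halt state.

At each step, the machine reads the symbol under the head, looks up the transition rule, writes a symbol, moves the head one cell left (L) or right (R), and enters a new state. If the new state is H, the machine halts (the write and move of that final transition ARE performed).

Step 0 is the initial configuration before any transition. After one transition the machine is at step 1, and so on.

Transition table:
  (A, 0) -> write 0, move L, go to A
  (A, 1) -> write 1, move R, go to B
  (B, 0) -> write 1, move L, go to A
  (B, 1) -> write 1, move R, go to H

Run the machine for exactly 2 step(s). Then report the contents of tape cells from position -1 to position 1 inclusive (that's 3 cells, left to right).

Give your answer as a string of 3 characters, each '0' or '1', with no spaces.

Step 1: in state A at pos 1, read 0 -> (A,0)->write 0,move L,goto A. Now: state=A, head=0, tape[-2..2]=01000 (head:   ^)
Step 2: in state A at pos 0, read 0 -> (A,0)->write 0,move L,goto A. Now: state=A, head=-1, tape[-2..2]=01000 (head:  ^)

Answer: 100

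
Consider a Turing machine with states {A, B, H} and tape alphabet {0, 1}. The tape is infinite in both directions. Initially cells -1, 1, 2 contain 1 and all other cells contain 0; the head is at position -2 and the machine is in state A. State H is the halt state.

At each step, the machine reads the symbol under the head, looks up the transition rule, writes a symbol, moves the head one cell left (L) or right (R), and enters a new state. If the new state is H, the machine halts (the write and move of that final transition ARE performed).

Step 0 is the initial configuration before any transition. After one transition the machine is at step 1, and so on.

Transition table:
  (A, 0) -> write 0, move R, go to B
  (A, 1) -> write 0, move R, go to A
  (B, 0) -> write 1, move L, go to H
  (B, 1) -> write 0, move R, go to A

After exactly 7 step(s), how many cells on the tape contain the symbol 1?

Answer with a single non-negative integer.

Step 1: in state A at pos -2, read 0 -> (A,0)->write 0,move R,goto B. Now: state=B, head=-1, tape[-3..3]=0010110 (head:   ^)
Step 2: in state B at pos -1, read 1 -> (B,1)->write 0,move R,goto A. Now: state=A, head=0, tape[-3..3]=0000110 (head:    ^)
Step 3: in state A at pos 0, read 0 -> (A,0)->write 0,move R,goto B. Now: state=B, head=1, tape[-3..3]=0000110 (head:     ^)
Step 4: in state B at pos 1, read 1 -> (B,1)->write 0,move R,goto A. Now: state=A, head=2, tape[-3..3]=0000010 (head:      ^)
Step 5: in state A at pos 2, read 1 -> (A,1)->write 0,move R,goto A. Now: state=A, head=3, tape[-3..4]=00000000 (head:       ^)
Step 6: in state A at pos 3, read 0 -> (A,0)->write 0,move R,goto B. Now: state=B, head=4, tape[-3..5]=000000000 (head:        ^)
Step 7: in state B at pos 4, read 0 -> (B,0)->write 1,move L,goto H. Now: state=H, head=3, tape[-3..5]=000000010 (head:       ^)
Cells containing 1 after step 7: {4} -> 1 cell(s)

Answer: 1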